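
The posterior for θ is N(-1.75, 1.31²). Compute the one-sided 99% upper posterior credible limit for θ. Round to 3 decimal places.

1.298

Need U with P(θ ≤ U) = 0.99: U = -1.75 + z_{0.01}·1.31.
z = 2.326; U = -1.75 + 2.326 × 1.31 = 1.298.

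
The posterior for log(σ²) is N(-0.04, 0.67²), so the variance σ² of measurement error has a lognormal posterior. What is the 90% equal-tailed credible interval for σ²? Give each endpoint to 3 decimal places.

[0.319, 2.892]

On the log scale the 90% interval is -0.04 ± 1.645 × 0.67 = [-1.1421, 1.0621].
Exponentiate: [e^-1.1421, e^1.0621] = [0.319, 2.892].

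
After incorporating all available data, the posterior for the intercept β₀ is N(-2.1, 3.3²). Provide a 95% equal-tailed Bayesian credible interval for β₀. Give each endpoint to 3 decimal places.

[-8.568, 4.368]

The posterior is symmetric, so the 95% equal-tailed interval is β₀ = -2.1 ± z·3.3 with z = 1.960.
Half-width: 1.960 × 3.3 = 6.468.
-2.1 − 6.468 = -8.568; -2.1 + 6.468 = 4.368.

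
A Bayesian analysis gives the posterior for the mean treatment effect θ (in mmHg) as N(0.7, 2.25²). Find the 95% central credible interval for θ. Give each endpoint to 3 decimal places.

[-3.710, 5.110]

The posterior is symmetric, so the 95% equal-tailed interval is θ = 0.7 ± z·2.25 with z = 1.960.
Half-width: 1.960 × 2.25 = 4.410.
0.7 − 4.410 = -3.710; 0.7 + 4.410 = 5.110.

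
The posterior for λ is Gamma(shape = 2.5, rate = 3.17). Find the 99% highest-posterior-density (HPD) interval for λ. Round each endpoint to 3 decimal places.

The posterior is unimodal and skewed, so the HPD interval has equal density at both endpoints and is the shortest 99% interval.
Solving f(0.016) = f(2.386) with F(2.386) − F(0.016) = 0.99 gives [0.016, 2.386].
For comparison, the equal-tailed interval is [0.065, 2.642]; the HPD is narrower and shifted toward the mode.

[0.016, 2.386]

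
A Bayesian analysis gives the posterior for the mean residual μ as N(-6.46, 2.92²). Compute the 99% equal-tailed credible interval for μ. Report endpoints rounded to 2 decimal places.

[-13.98, 1.06]

The posterior is symmetric, so the 99% equal-tailed interval is μ = -6.46 ± z·2.92 with z = 2.576.
Half-width: 2.576 × 2.92 = 7.52.
-6.46 − 7.52 = -13.98; -6.46 + 7.52 = 1.06.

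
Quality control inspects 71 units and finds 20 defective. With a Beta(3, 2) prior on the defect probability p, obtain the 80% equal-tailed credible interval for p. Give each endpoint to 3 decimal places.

[0.236, 0.371]

Posterior: Beta(3+20, 2+51) = Beta(23, 53).
Equal-tailed 80% interval: the 0.1 and 0.9 quantiles of Beta(23, 53).
Posterior mean ≈ 0.303, SD ≈ 0.052; a Normal approximation gives roughly [0.236, 0.370].
Exact: F⁻¹(0.1) = 0.236; F⁻¹(0.9) = 0.371.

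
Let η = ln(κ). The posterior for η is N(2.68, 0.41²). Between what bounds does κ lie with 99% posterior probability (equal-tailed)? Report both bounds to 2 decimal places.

On the log scale the 99% interval is 2.68 ± 2.576 × 0.41 = [1.6239, 3.7361].
Exponentiate: [e^1.6239, e^3.7361] = [5.07, 41.93].

[5.07, 41.93]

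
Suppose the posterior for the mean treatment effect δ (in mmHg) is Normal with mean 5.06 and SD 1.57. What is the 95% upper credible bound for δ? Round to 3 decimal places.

7.642

Need U with P(δ ≤ U) = 0.95: U = 5.06 + z_{0.05}·1.57.
z = 1.645; U = 5.06 + 1.645 × 1.57 = 7.642.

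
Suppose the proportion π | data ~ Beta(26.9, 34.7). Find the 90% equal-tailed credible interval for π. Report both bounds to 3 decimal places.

Posterior: Beta(26.9, 34.7).
Equal-tailed 90% interval: the 0.05 and 0.95 quantiles of Beta(26.9, 34.7).
Posterior mean ≈ 0.437, SD ≈ 0.063; a Normal approximation gives roughly [0.334, 0.540].
Exact: F⁻¹(0.05) = 0.335; F⁻¹(0.95) = 0.541.

[0.335, 0.541]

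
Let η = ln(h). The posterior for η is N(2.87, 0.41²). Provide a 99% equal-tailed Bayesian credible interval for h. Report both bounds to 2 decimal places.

On the log scale the 99% interval is 2.87 ± 2.576 × 0.41 = [1.8139, 3.9261].
Exponentiate: [e^1.8139, e^3.9261] = [6.13, 50.71].

[6.13, 50.71]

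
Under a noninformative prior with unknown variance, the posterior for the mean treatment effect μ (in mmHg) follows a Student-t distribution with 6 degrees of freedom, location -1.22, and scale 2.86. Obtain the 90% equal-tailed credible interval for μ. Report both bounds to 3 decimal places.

[-6.777, 4.337]

The t_6 distribution is symmetric; the 90% interval is -1.22 ± t·2.86 with t_{0.95,6} = 1.943.
Half-width: 1.943 × 2.86 = 5.557.
-1.22 − 5.557 = -6.777; -1.22 + 5.557 = 4.337.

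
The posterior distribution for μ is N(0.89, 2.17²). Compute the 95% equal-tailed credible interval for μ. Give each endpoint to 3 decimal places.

The posterior is symmetric, so the 95% equal-tailed interval is μ = 0.89 ± z·2.17 with z = 1.960.
Half-width: 1.960 × 2.17 = 4.253.
0.89 − 4.253 = -3.363; 0.89 + 4.253 = 5.143.

[-3.363, 5.143]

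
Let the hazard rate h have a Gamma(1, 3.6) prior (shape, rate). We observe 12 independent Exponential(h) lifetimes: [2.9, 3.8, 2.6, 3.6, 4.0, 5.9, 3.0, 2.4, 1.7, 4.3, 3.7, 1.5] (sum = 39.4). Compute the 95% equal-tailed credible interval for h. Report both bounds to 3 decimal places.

[0.161, 0.487]

Posterior: Gamma(1+12, 3.6+39.4) = Gamma(13, 43.0) (shape, rate).
Equal-tailed 95% interval: Gamma(13, 43.0) quantiles at 0.025 and 0.975.
Posterior mean ≈ 0.302, SD ≈ 0.084; a Normal approximation gives roughly [0.138, 0.467].
Exact: lower = 0.161; upper = 0.487.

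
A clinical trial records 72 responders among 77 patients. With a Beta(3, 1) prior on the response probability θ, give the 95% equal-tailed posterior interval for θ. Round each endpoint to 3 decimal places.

Posterior: Beta(3+72, 1+5) = Beta(75, 6).
Equal-tailed 95% interval: the 0.025 and 0.975 quantiles of Beta(75, 6).
Posterior mean ≈ 0.926, SD ≈ 0.029; a Normal approximation gives roughly [0.869, 0.983].
Exact: F⁻¹(0.025) = 0.860; F⁻¹(0.975) = 0.972.

[0.860, 0.972]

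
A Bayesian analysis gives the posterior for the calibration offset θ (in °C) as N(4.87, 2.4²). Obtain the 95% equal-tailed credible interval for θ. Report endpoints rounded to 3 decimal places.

The posterior is symmetric, so the 95% equal-tailed interval is θ = 4.87 ± z·2.4 with z = 1.960.
Half-width: 1.960 × 2.4 = 4.704.
4.87 − 4.704 = 0.166; 4.87 + 4.704 = 9.574.

[0.166, 9.574]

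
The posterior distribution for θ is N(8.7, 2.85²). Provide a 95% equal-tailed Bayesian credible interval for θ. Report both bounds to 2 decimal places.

The posterior is symmetric, so the 95% equal-tailed interval is θ = 8.7 ± z·2.85 with z = 1.960.
Half-width: 1.960 × 2.85 = 5.59.
8.7 − 5.59 = 3.11; 8.7 + 5.59 = 14.29.

[3.11, 14.29]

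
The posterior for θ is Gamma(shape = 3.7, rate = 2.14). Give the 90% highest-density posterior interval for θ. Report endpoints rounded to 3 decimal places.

[0.364, 3.043]

The posterior is unimodal and skewed, so the HPD interval has equal density at both endpoints and is the shortest 90% interval.
Solving f(0.364) = f(3.043) with F(3.043) − F(0.364) = 0.90 gives [0.364, 3.043].
For comparison, the equal-tailed interval is [0.558, 3.422]; the HPD is narrower and shifted toward the mode.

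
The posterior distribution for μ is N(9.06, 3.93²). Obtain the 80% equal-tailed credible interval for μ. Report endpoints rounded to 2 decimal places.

[4.02, 14.10]

The posterior is symmetric, so the 80% equal-tailed interval is μ = 9.06 ± z·3.93 with z = 1.282.
Half-width: 1.282 × 3.93 = 5.04.
9.06 − 5.04 = 4.02; 9.06 + 5.04 = 14.10.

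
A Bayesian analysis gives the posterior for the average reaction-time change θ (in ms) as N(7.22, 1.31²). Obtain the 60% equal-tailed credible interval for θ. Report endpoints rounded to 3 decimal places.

The posterior is symmetric, so the 60% equal-tailed interval is θ = 7.22 ± z·1.31 with z = 0.842.
Half-width: 0.842 × 1.31 = 1.103.
7.22 − 1.103 = 6.117; 7.22 + 1.103 = 8.323.

[6.117, 8.323]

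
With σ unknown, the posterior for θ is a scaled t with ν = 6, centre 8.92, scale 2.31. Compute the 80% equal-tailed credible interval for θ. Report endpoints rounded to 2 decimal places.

The t_6 distribution is symmetric; the 80% interval is 8.92 ± t·2.31 with t_{0.9,6} = 1.440.
Half-width: 1.440 × 2.31 = 3.33.
8.92 − 3.33 = 5.59; 8.92 + 3.33 = 12.25.

[5.59, 12.25]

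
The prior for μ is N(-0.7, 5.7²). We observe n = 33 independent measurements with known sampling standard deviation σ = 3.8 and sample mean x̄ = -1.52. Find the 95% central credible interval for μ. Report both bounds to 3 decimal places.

Posterior precision = 1/5.7² + 33/3.8² = 0.0308 + 2.2853 = 2.3161, so posterior SD = 0.6571.
Posterior mean = (-0.7/5.7² + 33·-1.52/3.8²) / 2.3161 = -1.5091.
Interval: -1.5091 ± 1.960 × 0.6571 → [-2.797, -0.221].

[-2.797, -0.221]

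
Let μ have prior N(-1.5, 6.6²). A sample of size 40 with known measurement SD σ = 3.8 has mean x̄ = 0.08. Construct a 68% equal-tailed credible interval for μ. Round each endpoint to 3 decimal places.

Posterior precision = 1/6.6² + 40/3.8² = 0.0230 + 2.7701 = 2.7930, so posterior SD = 0.5984.
Posterior mean = (-1.5/6.6² + 40·0.08/3.8²) / 2.7930 = 0.0670.
Interval: 0.0670 ± 0.994 × 0.5984 → [-0.528, 0.662].

[-0.528, 0.662]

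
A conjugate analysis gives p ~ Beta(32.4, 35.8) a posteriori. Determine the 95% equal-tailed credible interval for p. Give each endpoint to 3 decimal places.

[0.358, 0.593]

Posterior: Beta(32.4, 35.8).
Equal-tailed 95% interval: the 0.025 and 0.975 quantiles of Beta(32.4, 35.8).
Posterior mean ≈ 0.475, SD ≈ 0.060; a Normal approximation gives roughly [0.357, 0.593].
Exact: F⁻¹(0.025) = 0.358; F⁻¹(0.975) = 0.593.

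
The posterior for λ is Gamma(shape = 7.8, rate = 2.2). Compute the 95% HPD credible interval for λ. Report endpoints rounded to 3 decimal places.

The posterior is unimodal and skewed, so the HPD interval has equal density at both endpoints and is the shortest 95% interval.
Solving f(1.294) = f(6.073) with F(6.073) − F(1.294) = 0.95 gives [1.294, 6.073].
For comparison, the equal-tailed interval is [1.511, 6.433]; the HPD is narrower and shifted toward the mode.

[1.294, 6.073]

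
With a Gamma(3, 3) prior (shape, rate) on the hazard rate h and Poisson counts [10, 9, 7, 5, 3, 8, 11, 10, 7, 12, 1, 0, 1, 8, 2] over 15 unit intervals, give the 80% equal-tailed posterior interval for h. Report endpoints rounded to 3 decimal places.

[4.701, 6.101]

Posterior: Gamma(3+94, 3+15) = Gamma(97, 18) (shape, rate).
Equal-tailed 80% interval: Gamma(97, 18) quantiles at 0.1 and 0.9.
Posterior mean ≈ 5.389, SD ≈ 0.547; a Normal approximation gives roughly [4.688, 6.090].
Exact: lower = 4.701; upper = 6.101.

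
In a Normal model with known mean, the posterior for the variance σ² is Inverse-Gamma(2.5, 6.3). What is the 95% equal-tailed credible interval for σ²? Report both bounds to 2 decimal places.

Inverse-Gamma(2.5, 6.3) quantiles: F⁻¹(0.025) and F⁻¹(0.975).
Equivalently, 1/σ² ~ Gamma(2.5, rate = 6.3); invert its 0.975 and 0.025 quantiles.
Posterior mean ≈ 4.20, SD ≈ 5.94; a Normal approximation gives roughly [-7.44, 15.84].
Exact: lower = 0.98; upper = 15.16.

[0.98, 15.16]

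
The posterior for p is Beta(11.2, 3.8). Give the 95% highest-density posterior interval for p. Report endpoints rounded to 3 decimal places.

The posterior is unimodal and skewed, so the HPD interval has equal density at both endpoints and is the shortest 95% interval.
Solving f(0.534) = f(0.941) with F(0.941) − F(0.534) = 0.95 gives [0.534, 0.941].
For comparison, the equal-tailed interval is [0.507, 0.924]; the HPD is narrower and shifted toward the mode.

[0.534, 0.941]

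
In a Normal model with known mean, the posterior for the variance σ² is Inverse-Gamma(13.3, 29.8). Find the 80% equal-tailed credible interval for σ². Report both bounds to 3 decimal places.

Inverse-Gamma(13.3, 29.8) quantiles: F⁻¹(0.1) and F⁻¹(0.9).
Equivalently, 1/σ² ~ Gamma(13.3, rate = 29.8); invert its 0.9 and 0.1 quantiles.
Posterior mean ≈ 2.423, SD ≈ 0.721; a Normal approximation gives roughly [1.499, 3.346].
Exact: lower = 1.643; upper = 3.351.

[1.643, 3.351]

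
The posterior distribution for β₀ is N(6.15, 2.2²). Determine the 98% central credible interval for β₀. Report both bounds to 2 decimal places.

[1.03, 11.27]

The posterior is symmetric, so the 98% equal-tailed interval is β₀ = 6.15 ± z·2.2 with z = 2.326.
Half-width: 2.326 × 2.2 = 5.12.
6.15 − 5.12 = 1.03; 6.15 + 5.12 = 11.27.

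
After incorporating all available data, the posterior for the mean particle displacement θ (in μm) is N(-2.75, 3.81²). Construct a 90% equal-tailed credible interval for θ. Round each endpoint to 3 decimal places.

[-9.017, 3.517]

The posterior is symmetric, so the 90% equal-tailed interval is θ = -2.75 ± z·3.81 with z = 1.645.
Half-width: 1.645 × 3.81 = 6.267.
-2.75 − 6.267 = -9.017; -2.75 + 6.267 = 3.517.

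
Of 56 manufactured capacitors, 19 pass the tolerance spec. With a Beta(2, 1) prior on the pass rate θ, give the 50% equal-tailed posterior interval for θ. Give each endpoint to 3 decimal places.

[0.313, 0.397]

Posterior: Beta(2+19, 1+37) = Beta(21, 38).
Equal-tailed 50% interval: the 0.25 and 0.75 quantiles of Beta(21, 38).
Posterior mean ≈ 0.356, SD ≈ 0.062; a Normal approximation gives roughly [0.314, 0.398].
Exact: F⁻¹(0.25) = 0.313; F⁻¹(0.75) = 0.397.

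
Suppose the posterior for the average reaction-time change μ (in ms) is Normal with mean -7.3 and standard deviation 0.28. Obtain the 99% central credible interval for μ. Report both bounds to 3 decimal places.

The posterior is symmetric, so the 99% equal-tailed interval is μ = -7.3 ± z·0.28 with z = 2.576.
Half-width: 2.576 × 0.28 = 0.721.
-7.3 − 0.721 = -8.021; -7.3 + 0.721 = -6.579.

[-8.021, -6.579]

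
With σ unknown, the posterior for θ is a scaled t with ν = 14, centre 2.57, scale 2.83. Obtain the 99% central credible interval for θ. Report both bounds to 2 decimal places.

The t_14 distribution is symmetric; the 99% interval is 2.57 ± t·2.83 with t_{0.995,14} = 2.977.
Half-width: 2.977 × 2.83 = 8.42.
2.57 − 8.42 = -5.85; 2.57 + 8.42 = 10.99.

[-5.85, 10.99]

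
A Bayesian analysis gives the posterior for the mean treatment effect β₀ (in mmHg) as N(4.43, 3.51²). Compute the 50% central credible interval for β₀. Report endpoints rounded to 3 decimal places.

The posterior is symmetric, so the 50% equal-tailed interval is β₀ = 4.43 ± z·3.51 with z = 0.674.
Half-width: 0.674 × 3.51 = 2.367.
4.43 − 2.367 = 2.063; 4.43 + 2.367 = 6.797.

[2.063, 6.797]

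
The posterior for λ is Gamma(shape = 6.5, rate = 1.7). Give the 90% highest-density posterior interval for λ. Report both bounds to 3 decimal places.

The posterior is unimodal and skewed, so the HPD interval has equal density at both endpoints and is the shortest 90% interval.
Solving f(1.443) = f(6.115) with F(6.115) − F(1.443) = 0.90 gives [1.443, 6.115].
For comparison, the equal-tailed interval is [1.733, 6.577]; the HPD is narrower and shifted toward the mode.

[1.443, 6.115]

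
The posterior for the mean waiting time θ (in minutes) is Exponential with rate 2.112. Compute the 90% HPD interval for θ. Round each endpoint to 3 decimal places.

The exponential density is strictly decreasing on [0, ∞), so the HPD interval is anchored at 0: [0, q] with P(θ ≤ q) = 0.90.
q = −ln(1 − 0.90) / 2.112 = 2.3026 / 2.112 = 1.090.

[0.000, 1.090]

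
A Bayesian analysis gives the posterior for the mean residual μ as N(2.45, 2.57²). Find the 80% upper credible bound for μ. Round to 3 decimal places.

Need U with P(μ ≤ U) = 0.80: U = 2.45 + z_{0.2}·2.57.
z = 0.842; U = 2.45 + 0.842 × 2.57 = 4.613.

4.613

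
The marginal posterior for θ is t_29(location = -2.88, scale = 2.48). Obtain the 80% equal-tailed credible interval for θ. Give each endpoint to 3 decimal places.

The t_29 distribution is symmetric; the 80% interval is -2.88 ± t·2.48 with t_{0.9,29} = 1.311.
Half-width: 1.311 × 2.48 = 3.252.
-2.88 − 3.252 = -6.132; -2.88 + 3.252 = 0.372.

[-6.132, 0.372]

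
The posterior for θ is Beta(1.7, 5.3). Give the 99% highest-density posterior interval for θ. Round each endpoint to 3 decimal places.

The posterior is unimodal and skewed, so the HPD interval has equal density at both endpoints and is the shortest 99% interval.
Solving f(0.001) = f(0.662) with F(0.662) − F(0.001) = 0.99 gives [0.001, 0.662].
For comparison, the equal-tailed interval is [0.010, 0.705]; the HPD is narrower and shifted toward the mode.

[0.001, 0.662]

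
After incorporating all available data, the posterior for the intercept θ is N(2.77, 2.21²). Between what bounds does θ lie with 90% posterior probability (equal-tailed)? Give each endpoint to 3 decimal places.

The posterior is symmetric, so the 90% equal-tailed interval is θ = 2.77 ± z·2.21 with z = 1.645.
Half-width: 1.645 × 2.21 = 3.635.
2.77 − 3.635 = -0.865; 2.77 + 3.635 = 6.405.

[-0.865, 6.405]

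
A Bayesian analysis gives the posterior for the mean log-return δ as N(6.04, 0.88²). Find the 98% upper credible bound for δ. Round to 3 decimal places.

7.847

Need U with P(δ ≤ U) = 0.98: U = 6.04 + z_{0.02}·0.88.
z = 2.054; U = 6.04 + 2.054 × 0.88 = 7.847.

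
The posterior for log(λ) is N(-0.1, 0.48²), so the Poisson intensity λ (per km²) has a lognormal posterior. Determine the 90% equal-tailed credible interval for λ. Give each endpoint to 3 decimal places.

On the log scale the 90% interval is -0.1 ± 1.645 × 0.48 = [-0.8895, 0.6895].
Exponentiate: [e^-0.8895, e^0.6895] = [0.411, 1.993].

[0.411, 1.993]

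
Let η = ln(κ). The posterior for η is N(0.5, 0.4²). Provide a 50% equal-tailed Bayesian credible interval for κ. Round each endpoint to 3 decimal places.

[1.259, 2.159]

On the log scale the 50% interval is 0.5 ± 0.674 × 0.4 = [0.2302, 0.7698].
Exponentiate: [e^0.2302, e^0.7698] = [1.259, 2.159].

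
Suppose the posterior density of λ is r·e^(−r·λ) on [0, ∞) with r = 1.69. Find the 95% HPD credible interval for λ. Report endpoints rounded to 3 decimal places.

[0.000, 1.773]

The exponential density is strictly decreasing on [0, ∞), so the HPD interval is anchored at 0: [0, q] with P(λ ≤ q) = 0.95.
q = −ln(1 − 0.95) / 1.69 = 2.9957 / 1.69 = 1.773.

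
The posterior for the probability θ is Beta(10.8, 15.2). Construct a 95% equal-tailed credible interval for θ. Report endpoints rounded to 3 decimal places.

[0.237, 0.606]

Posterior: Beta(10.8, 15.2).
Equal-tailed 95% interval: the 0.025 and 0.975 quantiles of Beta(10.8, 15.2).
Posterior mean ≈ 0.415, SD ≈ 0.095; a Normal approximation gives roughly [0.230, 0.601].
Exact: F⁻¹(0.025) = 0.237; F⁻¹(0.975) = 0.606.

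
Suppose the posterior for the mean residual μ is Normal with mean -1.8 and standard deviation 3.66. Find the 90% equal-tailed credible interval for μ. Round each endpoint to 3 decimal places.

[-7.820, 4.220]

The posterior is symmetric, so the 90% equal-tailed interval is μ = -1.8 ± z·3.66 with z = 1.645.
Half-width: 1.645 × 3.66 = 6.020.
-1.8 − 6.020 = -7.820; -1.8 + 6.020 = 4.220.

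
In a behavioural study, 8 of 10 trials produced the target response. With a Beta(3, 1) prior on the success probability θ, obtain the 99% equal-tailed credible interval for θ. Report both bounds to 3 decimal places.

[0.459, 0.972]

Posterior: Beta(3+8, 1+2) = Beta(11, 3).
Equal-tailed 99% interval: the 0.005 and 0.995 quantiles of Beta(11, 3).
Posterior mean ≈ 0.786, SD ≈ 0.106; a Normal approximation gives roughly [0.513, 1.059].
Exact: F⁻¹(0.005) = 0.459; F⁻¹(0.995) = 0.972.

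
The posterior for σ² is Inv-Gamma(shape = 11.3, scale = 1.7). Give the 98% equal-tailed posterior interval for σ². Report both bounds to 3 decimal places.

Inverse-Gamma(11.3, 1.7) quantiles: F⁻¹(0.01) and F⁻¹(0.99).
Equivalently, 1/σ² ~ Gamma(11.3, rate = 1.7); invert its 0.99 and 0.01 quantiles.
Posterior mean ≈ 0.165, SD ≈ 0.054; a Normal approximation gives roughly [0.039, 0.291].
Exact: lower = 0.083; upper = 0.342.

[0.083, 0.342]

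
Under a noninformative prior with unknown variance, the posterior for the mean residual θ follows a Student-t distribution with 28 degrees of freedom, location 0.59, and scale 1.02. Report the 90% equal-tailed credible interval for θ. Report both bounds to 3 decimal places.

[-1.145, 2.325]

The t_28 distribution is symmetric; the 90% interval is 0.59 ± t·1.02 with t_{0.95,28} = 1.701.
Half-width: 1.701 × 1.02 = 1.735.
0.59 − 1.735 = -1.145; 0.59 + 1.735 = 2.325.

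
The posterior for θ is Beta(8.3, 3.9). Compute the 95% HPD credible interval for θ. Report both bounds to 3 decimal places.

The posterior is unimodal and skewed, so the HPD interval has equal density at both endpoints and is the shortest 95% interval.
Solving f(0.430) = f(0.915) with F(0.915) − F(0.430) = 0.95 gives [0.430, 0.915].
For comparison, the equal-tailed interval is [0.407, 0.898]; the HPD is narrower and shifted toward the mode.

[0.430, 0.915]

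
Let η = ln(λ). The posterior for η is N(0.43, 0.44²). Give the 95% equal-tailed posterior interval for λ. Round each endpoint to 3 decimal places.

On the log scale the 95% interval is 0.43 ± 1.960 × 0.44 = [-0.4324, 1.2924].
Exponentiate: [e^-0.4324, e^1.2924] = [0.649, 3.641].

[0.649, 3.641]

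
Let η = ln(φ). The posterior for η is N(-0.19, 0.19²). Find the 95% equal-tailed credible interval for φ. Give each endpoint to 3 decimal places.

[0.570, 1.200]

On the log scale the 95% interval is -0.19 ± 1.960 × 0.19 = [-0.5624, 0.1824].
Exponentiate: [e^-0.5624, e^0.1824] = [0.570, 1.200].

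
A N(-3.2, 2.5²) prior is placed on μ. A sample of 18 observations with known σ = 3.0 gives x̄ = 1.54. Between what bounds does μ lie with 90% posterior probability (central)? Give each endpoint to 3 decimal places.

[0.070, 2.308]

Posterior precision = 1/2.5² + 18/3.0² = 0.1600 + 2.0000 = 2.1600, so posterior SD = 0.6804.
Posterior mean = (-3.2/2.5² + 18·1.54/3.0²) / 2.1600 = 1.1889.
Interval: 1.1889 ± 1.645 × 0.6804 → [0.070, 2.308].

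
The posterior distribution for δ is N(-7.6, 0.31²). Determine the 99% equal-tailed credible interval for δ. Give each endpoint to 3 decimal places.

[-8.399, -6.801]

The posterior is symmetric, so the 99% equal-tailed interval is δ = -7.6 ± z·0.31 with z = 2.576.
Half-width: 2.576 × 0.31 = 0.799.
-7.6 − 0.799 = -8.399; -7.6 + 0.799 = -6.801.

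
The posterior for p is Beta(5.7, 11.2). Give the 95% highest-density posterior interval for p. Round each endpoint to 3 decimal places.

The posterior is unimodal and skewed, so the HPD interval has equal density at both endpoints and is the shortest 95% interval.
Solving f(0.129) = f(0.556) with F(0.556) − F(0.129) = 0.95 gives [0.129, 0.556].
For comparison, the equal-tailed interval is [0.140, 0.571]; the HPD is narrower and shifted toward the mode.

[0.129, 0.556]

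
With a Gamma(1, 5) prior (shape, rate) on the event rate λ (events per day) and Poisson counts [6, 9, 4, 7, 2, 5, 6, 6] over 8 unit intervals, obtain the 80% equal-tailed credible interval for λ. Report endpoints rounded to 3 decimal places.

[2.888, 4.221]

Posterior: Gamma(1+45, 5+8) = Gamma(46, 13) (shape, rate).
Equal-tailed 80% interval: Gamma(46, 13) quantiles at 0.1 and 0.9.
Posterior mean ≈ 3.538, SD ≈ 0.522; a Normal approximation gives roughly [2.870, 4.207].
Exact: lower = 2.888; upper = 4.221.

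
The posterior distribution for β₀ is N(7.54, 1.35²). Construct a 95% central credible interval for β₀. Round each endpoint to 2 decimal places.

The posterior is symmetric, so the 95% equal-tailed interval is β₀ = 7.54 ± z·1.35 with z = 1.960.
Half-width: 1.960 × 1.35 = 2.65.
7.54 − 2.65 = 4.89; 7.54 + 2.65 = 10.19.

[4.89, 10.19]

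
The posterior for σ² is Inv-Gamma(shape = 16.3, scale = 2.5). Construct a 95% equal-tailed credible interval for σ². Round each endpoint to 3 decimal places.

Inverse-Gamma(16.3, 2.5) quantiles: F⁻¹(0.025) and F⁻¹(0.975).
Equivalently, 1/σ² ~ Gamma(16.3, rate = 2.5); invert its 0.975 and 0.025 quantiles.
Posterior mean ≈ 0.163, SD ≈ 0.043; a Normal approximation gives roughly [0.079, 0.248].
Exact: lower = 0.100; upper = 0.267.

[0.100, 0.267]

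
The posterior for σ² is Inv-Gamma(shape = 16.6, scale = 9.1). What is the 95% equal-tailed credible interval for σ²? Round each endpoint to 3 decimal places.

[0.357, 0.948]

Inverse-Gamma(16.6, 9.1) quantiles: F⁻¹(0.025) and F⁻¹(0.975).
Equivalently, 1/σ² ~ Gamma(16.6, rate = 9.1); invert its 0.975 and 0.025 quantiles.
Posterior mean ≈ 0.583, SD ≈ 0.153; a Normal approximation gives roughly [0.284, 0.883].
Exact: lower = 0.357; upper = 0.948.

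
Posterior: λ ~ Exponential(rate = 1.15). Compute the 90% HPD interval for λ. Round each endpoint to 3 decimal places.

The exponential density is strictly decreasing on [0, ∞), so the HPD interval is anchored at 0: [0, q] with P(λ ≤ q) = 0.90.
q = −ln(1 − 0.90) / 1.15 = 2.3026 / 1.15 = 2.002.

[0.000, 2.002]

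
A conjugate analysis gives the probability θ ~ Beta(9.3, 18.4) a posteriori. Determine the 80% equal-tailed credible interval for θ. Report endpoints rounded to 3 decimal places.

Posterior: Beta(9.3, 18.4).
Equal-tailed 80% interval: the 0.1 and 0.9 quantiles of Beta(9.3, 18.4).
Posterior mean ≈ 0.336, SD ≈ 0.088; a Normal approximation gives roughly [0.223, 0.449].
Exact: F⁻¹(0.1) = 0.224; F⁻¹(0.9) = 0.452.

[0.224, 0.452]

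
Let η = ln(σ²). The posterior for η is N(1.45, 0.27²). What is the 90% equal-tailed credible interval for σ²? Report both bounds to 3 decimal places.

[2.734, 6.647]

On the log scale the 90% interval is 1.45 ± 1.645 × 0.27 = [1.0059, 1.8941].
Exponentiate: [e^1.0059, e^1.8941] = [2.734, 6.647].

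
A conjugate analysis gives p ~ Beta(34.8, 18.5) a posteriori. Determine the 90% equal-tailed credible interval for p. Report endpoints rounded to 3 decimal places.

[0.543, 0.756]

Posterior: Beta(34.8, 18.5).
Equal-tailed 90% interval: the 0.05 and 0.95 quantiles of Beta(34.8, 18.5).
Posterior mean ≈ 0.653, SD ≈ 0.065; a Normal approximation gives roughly [0.547, 0.759].
Exact: F⁻¹(0.05) = 0.543; F⁻¹(0.95) = 0.756.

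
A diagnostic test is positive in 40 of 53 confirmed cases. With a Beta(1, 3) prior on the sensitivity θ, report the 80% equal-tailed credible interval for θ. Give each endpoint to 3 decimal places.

Posterior: Beta(1+40, 3+13) = Beta(41, 16).
Equal-tailed 80% interval: the 0.1 and 0.9 quantiles of Beta(41, 16).
Posterior mean ≈ 0.719, SD ≈ 0.059; a Normal approximation gives roughly [0.644, 0.795].
Exact: F⁻¹(0.1) = 0.642; F⁻¹(0.9) = 0.793.

[0.642, 0.793]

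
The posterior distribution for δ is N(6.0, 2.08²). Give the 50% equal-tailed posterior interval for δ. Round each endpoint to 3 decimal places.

[4.597, 7.403]

The posterior is symmetric, so the 50% equal-tailed interval is δ = 6.0 ± z·2.08 with z = 0.674.
Half-width: 0.674 × 2.08 = 1.403.
6.0 − 1.403 = 4.597; 6.0 + 1.403 = 7.403.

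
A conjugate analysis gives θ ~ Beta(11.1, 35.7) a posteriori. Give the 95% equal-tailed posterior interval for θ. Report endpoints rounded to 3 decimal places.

Posterior: Beta(11.1, 35.7).
Equal-tailed 95% interval: the 0.025 and 0.975 quantiles of Beta(11.1, 35.7).
Posterior mean ≈ 0.237, SD ≈ 0.062; a Normal approximation gives roughly [0.117, 0.358].
Exact: F⁻¹(0.025) = 0.128; F⁻¹(0.975) = 0.367.

[0.128, 0.367]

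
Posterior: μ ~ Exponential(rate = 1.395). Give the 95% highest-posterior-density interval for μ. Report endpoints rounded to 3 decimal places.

The exponential density is strictly decreasing on [0, ∞), so the HPD interval is anchored at 0: [0, q] with P(μ ≤ q) = 0.95.
q = −ln(1 − 0.95) / 1.395 = 2.9957 / 1.395 = 2.147.

[0.000, 2.147]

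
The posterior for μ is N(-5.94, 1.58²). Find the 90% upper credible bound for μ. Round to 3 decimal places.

-3.915

Need U with P(μ ≤ U) = 0.90: U = -5.94 + z_{0.1}·1.58.
z = 1.282; U = -5.94 + 1.282 × 1.58 = -3.915.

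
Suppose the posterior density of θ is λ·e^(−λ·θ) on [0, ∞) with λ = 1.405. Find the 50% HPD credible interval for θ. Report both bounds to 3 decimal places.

The exponential density is strictly decreasing on [0, ∞), so the HPD interval is anchored at 0: [0, q] with P(θ ≤ q) = 0.50.
q = −ln(1 − 0.50) / 1.405 = 0.6931 / 1.405 = 0.493.

[0.000, 0.493]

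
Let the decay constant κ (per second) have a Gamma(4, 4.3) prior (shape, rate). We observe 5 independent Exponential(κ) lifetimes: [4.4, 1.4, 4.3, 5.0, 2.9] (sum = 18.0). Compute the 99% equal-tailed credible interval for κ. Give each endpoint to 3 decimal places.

Posterior: Gamma(4+5, 4.3+18.0) = Gamma(9, 22.3) (shape, rate).
Equal-tailed 99% interval: Gamma(9, 22.3) quantiles at 0.005 and 0.995.
Posterior mean ≈ 0.404, SD ≈ 0.135; a Normal approximation gives roughly [0.057, 0.750].
Exact: lower = 0.140; upper = 0.833.

[0.140, 0.833]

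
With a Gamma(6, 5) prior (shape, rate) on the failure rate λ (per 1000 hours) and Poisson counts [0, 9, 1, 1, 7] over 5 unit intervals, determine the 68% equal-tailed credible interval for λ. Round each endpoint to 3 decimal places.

Posterior: Gamma(6+18, 5+5) = Gamma(24, 10) (shape, rate).
Equal-tailed 68% interval: Gamma(24, 10) quantiles at 0.16 and 0.84.
Posterior mean ≈ 2.400, SD ≈ 0.490; a Normal approximation gives roughly [1.913, 2.887].
Exact: lower = 1.916; upper = 2.883.

[1.916, 2.883]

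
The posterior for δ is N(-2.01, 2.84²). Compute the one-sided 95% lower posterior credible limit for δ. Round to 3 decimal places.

Need L with P(δ ≥ L) = 0.95: L = -2.01 − z_{0.05}·2.84.
z = 1.645; L = -2.01 − 1.645 × 2.84 = -6.681.

-6.681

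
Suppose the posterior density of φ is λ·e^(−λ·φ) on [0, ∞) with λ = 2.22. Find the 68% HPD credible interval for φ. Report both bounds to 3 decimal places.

[0.000, 0.513]

The exponential density is strictly decreasing on [0, ∞), so the HPD interval is anchored at 0: [0, q] with P(φ ≤ q) = 0.68.
q = −ln(1 − 0.68) / 2.22 = 1.1394 / 2.22 = 0.513.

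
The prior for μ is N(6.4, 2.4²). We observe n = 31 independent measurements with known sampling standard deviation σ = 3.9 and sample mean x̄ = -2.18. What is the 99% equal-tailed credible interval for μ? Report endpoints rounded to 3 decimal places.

Posterior precision = 1/2.4² + 31/3.9² = 0.1736 + 2.0381 = 2.2117, so posterior SD = 0.6724.
Posterior mean = (6.4/2.4² + 31·-2.18/3.9²) / 2.2117 = -1.5065.
Interval: -1.5065 ± 2.576 × 0.6724 → [-3.239, 0.225].

[-3.239, 0.225]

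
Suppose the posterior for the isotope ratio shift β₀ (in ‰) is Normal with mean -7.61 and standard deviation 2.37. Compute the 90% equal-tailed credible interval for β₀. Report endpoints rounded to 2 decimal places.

The posterior is symmetric, so the 90% equal-tailed interval is β₀ = -7.61 ± z·2.37 with z = 1.645.
Half-width: 1.645 × 2.37 = 3.90.
-7.61 − 3.90 = -11.51; -7.61 + 3.90 = -3.71.

[-11.51, -3.71]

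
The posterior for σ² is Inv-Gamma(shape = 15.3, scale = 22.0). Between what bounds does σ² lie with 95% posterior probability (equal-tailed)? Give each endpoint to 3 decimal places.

Inverse-Gamma(15.3, 22.0) quantiles: F⁻¹(0.025) and F⁻¹(0.975).
Equivalently, 1/σ² ~ Gamma(15.3, rate = 22.0); invert its 0.975 and 0.025 quantiles.
Posterior mean ≈ 1.538, SD ≈ 0.422; a Normal approximation gives roughly [0.712, 2.365].
Exact: lower = 0.922; upper = 2.552.

[0.922, 2.552]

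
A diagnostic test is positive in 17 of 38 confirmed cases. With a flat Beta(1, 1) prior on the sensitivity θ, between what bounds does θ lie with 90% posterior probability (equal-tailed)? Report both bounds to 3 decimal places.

[0.323, 0.579]

Posterior: Beta(1+17, 1+21) = Beta(18, 22).
Equal-tailed 90% interval: the 0.05 and 0.95 quantiles of Beta(18, 22).
Posterior mean ≈ 0.450, SD ≈ 0.078; a Normal approximation gives roughly [0.322, 0.578].
Exact: F⁻¹(0.05) = 0.323; F⁻¹(0.95) = 0.579.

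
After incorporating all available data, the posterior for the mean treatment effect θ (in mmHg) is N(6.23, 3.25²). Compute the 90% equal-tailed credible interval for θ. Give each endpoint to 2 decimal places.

The posterior is symmetric, so the 90% equal-tailed interval is θ = 6.23 ± z·3.25 with z = 1.645.
Half-width: 1.645 × 3.25 = 5.35.
6.23 − 5.35 = 0.88; 6.23 + 5.35 = 11.58.

[0.88, 11.58]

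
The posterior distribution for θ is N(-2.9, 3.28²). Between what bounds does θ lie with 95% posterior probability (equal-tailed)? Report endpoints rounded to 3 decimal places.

The posterior is symmetric, so the 95% equal-tailed interval is θ = -2.9 ± z·3.28 with z = 1.960.
Half-width: 1.960 × 3.28 = 6.429.
-2.9 − 6.429 = -9.329; -2.9 + 6.429 = 3.529.

[-9.329, 3.529]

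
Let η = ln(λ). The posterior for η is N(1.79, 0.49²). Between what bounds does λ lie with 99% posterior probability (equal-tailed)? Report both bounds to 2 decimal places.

[1.70, 21.16]

On the log scale the 99% interval is 1.79 ± 2.576 × 0.49 = [0.5278, 3.0522].
Exponentiate: [e^0.5278, e^3.0522] = [1.70, 21.16].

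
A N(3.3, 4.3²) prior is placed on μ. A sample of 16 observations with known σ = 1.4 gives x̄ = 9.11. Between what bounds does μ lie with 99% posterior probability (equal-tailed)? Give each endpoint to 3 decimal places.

[8.173, 9.970]

Posterior precision = 1/4.3² + 16/1.4² = 0.0541 + 8.1633 = 8.2173, so posterior SD = 0.3488.
Posterior mean = (3.3/4.3² + 16·9.11/1.4²) / 8.2173 = 9.0718.
Interval: 9.0718 ± 2.576 × 0.3488 → [8.173, 9.970].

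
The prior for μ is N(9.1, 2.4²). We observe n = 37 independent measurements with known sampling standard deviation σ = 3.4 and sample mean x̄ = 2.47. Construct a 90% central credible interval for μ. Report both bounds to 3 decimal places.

Posterior precision = 1/2.4² + 37/3.4² = 0.1736 + 3.2007 = 3.3743, so posterior SD = 0.5444.
Posterior mean = (9.1/2.4² + 37·2.47/3.4²) / 3.3743 = 2.8111.
Interval: 2.8111 ± 1.645 × 0.5444 → [1.916, 3.707].

[1.916, 3.707]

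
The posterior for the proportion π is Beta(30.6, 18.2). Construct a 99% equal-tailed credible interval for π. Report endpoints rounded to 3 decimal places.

Posterior: Beta(30.6, 18.2).
Equal-tailed 99% interval: the 0.005 and 0.995 quantiles of Beta(30.6, 18.2).
Posterior mean ≈ 0.627, SD ≈ 0.069; a Normal approximation gives roughly [0.451, 0.804].
Exact: F⁻¹(0.005) = 0.444; F⁻¹(0.995) = 0.791.

[0.444, 0.791]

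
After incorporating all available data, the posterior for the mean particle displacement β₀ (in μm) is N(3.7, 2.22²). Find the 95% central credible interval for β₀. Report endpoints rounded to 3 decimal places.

[-0.651, 8.051]

The posterior is symmetric, so the 95% equal-tailed interval is β₀ = 3.7 ± z·2.22 with z = 1.960.
Half-width: 1.960 × 2.22 = 4.351.
3.7 − 4.351 = -0.651; 3.7 + 4.351 = 8.051.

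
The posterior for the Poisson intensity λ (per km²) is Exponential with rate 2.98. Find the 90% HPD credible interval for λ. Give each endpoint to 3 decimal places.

[0.000, 0.773]

The exponential density is strictly decreasing on [0, ∞), so the HPD interval is anchored at 0: [0, q] with P(λ ≤ q) = 0.90.
q = −ln(1 − 0.90) / 2.98 = 2.3026 / 2.98 = 0.773.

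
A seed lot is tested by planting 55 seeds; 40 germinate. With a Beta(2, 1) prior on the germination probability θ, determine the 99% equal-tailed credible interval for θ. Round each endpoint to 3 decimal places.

[0.562, 0.857]

Posterior: Beta(2+40, 1+15) = Beta(42, 16).
Equal-tailed 99% interval: the 0.005 and 0.995 quantiles of Beta(42, 16).
Posterior mean ≈ 0.724, SD ≈ 0.058; a Normal approximation gives roughly [0.574, 0.874].
Exact: F⁻¹(0.005) = 0.562; F⁻¹(0.995) = 0.857.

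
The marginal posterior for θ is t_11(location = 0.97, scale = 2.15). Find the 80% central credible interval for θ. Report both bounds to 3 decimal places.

[-1.961, 3.901]

The t_11 distribution is symmetric; the 80% interval is 0.97 ± t·2.15 with t_{0.9,11} = 1.363.
Half-width: 1.363 × 2.15 = 2.931.
0.97 − 2.931 = -1.961; 0.97 + 2.931 = 3.901.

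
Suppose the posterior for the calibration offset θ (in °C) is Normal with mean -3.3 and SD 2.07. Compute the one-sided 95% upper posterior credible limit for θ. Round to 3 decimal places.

0.105

Need U with P(θ ≤ U) = 0.95: U = -3.3 + z_{0.05}·2.07.
z = 1.645; U = -3.3 + 1.645 × 2.07 = 0.105.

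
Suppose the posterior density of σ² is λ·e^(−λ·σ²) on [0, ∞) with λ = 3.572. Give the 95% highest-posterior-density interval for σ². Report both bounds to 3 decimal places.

[0.000, 0.839]

The exponential density is strictly decreasing on [0, ∞), so the HPD interval is anchored at 0: [0, q] with P(σ² ≤ q) = 0.95.
q = −ln(1 − 0.95) / 3.572 = 2.9957 / 3.572 = 0.839.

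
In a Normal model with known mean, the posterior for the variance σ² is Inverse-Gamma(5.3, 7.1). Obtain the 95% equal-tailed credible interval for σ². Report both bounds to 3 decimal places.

Inverse-Gamma(5.3, 7.1) quantiles: F⁻¹(0.025) and F⁻¹(0.975).
Equivalently, 1/σ² ~ Gamma(5.3, rate = 7.1); invert its 0.975 and 0.025 quantiles.
Posterior mean ≈ 1.651, SD ≈ 0.909; a Normal approximation gives roughly [-0.130, 3.433].
Exact: lower = 0.665; upper = 3.960.

[0.665, 3.960]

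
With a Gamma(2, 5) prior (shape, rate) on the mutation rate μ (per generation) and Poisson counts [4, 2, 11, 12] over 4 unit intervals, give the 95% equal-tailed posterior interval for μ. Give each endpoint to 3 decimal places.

Posterior: Gamma(2+29, 5+4) = Gamma(31, 9) (shape, rate).
Equal-tailed 95% interval: Gamma(31, 9) quantiles at 0.025 and 0.975.
Posterior mean ≈ 3.444, SD ≈ 0.619; a Normal approximation gives roughly [2.232, 4.657].
Exact: lower = 2.340; upper = 4.759.

[2.340, 4.759]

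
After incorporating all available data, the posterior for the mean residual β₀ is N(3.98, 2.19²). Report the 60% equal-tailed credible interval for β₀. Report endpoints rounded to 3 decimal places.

[2.137, 5.823]

The posterior is symmetric, so the 60% equal-tailed interval is β₀ = 3.98 ± z·2.19 with z = 0.842.
Half-width: 0.842 × 2.19 = 1.843.
3.98 − 1.843 = 2.137; 3.98 + 1.843 = 5.823.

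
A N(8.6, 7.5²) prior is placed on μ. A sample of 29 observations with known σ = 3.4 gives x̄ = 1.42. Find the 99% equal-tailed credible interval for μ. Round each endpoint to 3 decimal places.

[-0.150, 3.091]

Posterior precision = 1/7.5² + 29/3.4² = 0.0178 + 2.5087 = 2.5264, so posterior SD = 0.6291.
Posterior mean = (8.6/7.5² + 29·1.42/3.4²) / 2.5264 = 1.4705.
Interval: 1.4705 ± 2.576 × 0.6291 → [-0.150, 3.091].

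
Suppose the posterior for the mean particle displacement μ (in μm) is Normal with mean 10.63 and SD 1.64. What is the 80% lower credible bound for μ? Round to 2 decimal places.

9.25

Need L with P(μ ≥ L) = 0.80: L = 10.63 − z_{0.2}·1.64.
z = 0.842; L = 10.63 − 0.842 × 1.64 = 9.25.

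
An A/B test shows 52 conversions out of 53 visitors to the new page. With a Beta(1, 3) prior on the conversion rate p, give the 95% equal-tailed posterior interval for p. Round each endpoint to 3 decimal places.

[0.851, 0.980]

Posterior: Beta(1+52, 3+1) = Beta(53, 4).
Equal-tailed 95% interval: the 0.025 and 0.975 quantiles of Beta(53, 4).
Posterior mean ≈ 0.930, SD ≈ 0.034; a Normal approximation gives roughly [0.864, 0.996].
Exact: F⁻¹(0.025) = 0.851; F⁻¹(0.975) = 0.980.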